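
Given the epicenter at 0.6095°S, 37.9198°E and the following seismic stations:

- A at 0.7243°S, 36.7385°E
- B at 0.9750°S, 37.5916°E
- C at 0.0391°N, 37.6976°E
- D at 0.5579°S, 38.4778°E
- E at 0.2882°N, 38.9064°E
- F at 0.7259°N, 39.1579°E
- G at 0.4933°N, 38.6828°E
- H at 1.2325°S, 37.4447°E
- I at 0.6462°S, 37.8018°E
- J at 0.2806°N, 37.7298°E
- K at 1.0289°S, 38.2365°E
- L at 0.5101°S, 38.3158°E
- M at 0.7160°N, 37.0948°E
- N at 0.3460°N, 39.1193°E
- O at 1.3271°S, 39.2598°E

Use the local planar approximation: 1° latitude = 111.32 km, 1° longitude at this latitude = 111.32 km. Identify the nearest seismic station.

Distances from 0.6095°S, 37.9198°E:
A: √((-0.1148·111.32)² + (-1.1813·111.32)²) = √(163.316540 + 17292.859113) = 132.1218 km
B: √((-0.3655·111.32)² + (-0.3282·111.32)²) = √(1655.469401 + 1334.822593) = 54.6836 km
C: √((0.6486·111.32)² + (-0.2222·111.32)²) = √(5213.150753 + 611.835264) = 76.3216 km
D: √((0.0516·111.32)² + (0.5580·111.32)²) = √(32.994823 + 3858.467026) = 62.3816 km
E: √((0.8977·111.32)² + (0.9866·111.32)²) = √(9986.397429 + 12062.258117) = 148.4879 km
F: √((1.3354·111.32)² + (1.2381·111.32)²) = √(22098.822780 + 18995.811115) = 202.7181 km
G: √((1.1028·111.32)² + (0.7630·111.32)²) = √(15070.925056 + 7214.321149) = 149.2824 km
H: √((-0.6230·111.32)² + (-0.4751·111.32)²) = √(4809.749838 + 2797.154506) = 87.2176 km
I: √((-0.0367·111.32)² + (-0.1180·111.32)²) = √(16.690853 + 172.548191) = 13.7564 km
J: √((0.8901·111.32)² + (-0.1900·111.32)²) = √(9818.021920 + 447.356341) = 101.3182 km
K: √((-0.4194·111.32)² + (0.3167·111.32)²) = √(2179.732741 + 1242.918127) = 58.5034 km
L: √((0.0994·111.32)² + (0.3960·111.32)²) = √(122.438828 + 1943.286203) = 45.4502 km
M: √((1.3255·111.32)² + (-0.8250·111.32)²) = √(21772.377688 + 8434.401921) = 173.8010 km
N: √((0.9555·111.32)² + (1.1995·111.32)²) = √(11313.781266 + 17829.817583) = 170.7150 km
O: √((-0.7176·111.32)² + (1.3400·111.32)²) = √(6381.330755 + 22251.330893) = 169.2119 km
Minimum: I at 13.7564 km.

I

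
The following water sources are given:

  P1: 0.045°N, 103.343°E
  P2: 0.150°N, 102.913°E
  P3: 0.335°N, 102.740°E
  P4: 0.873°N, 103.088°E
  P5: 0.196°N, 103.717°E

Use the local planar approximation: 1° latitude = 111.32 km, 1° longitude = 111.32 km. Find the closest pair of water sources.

Pairwise distances:
P1–P2: 49.274 km
P1–P3: 74.485 km
P1–P4: 96.445 km
P1–P5: 44.899 km
P2–P3: 28.196 km
P2–P4: 82.808 km
P2–P5: 89.648 km
P3–P4: 71.327 km
P3–P5: 109.855 km
P4–P5: 102.871 km
Closest pair: P2–P3 at 28.196 km.

P2 and P3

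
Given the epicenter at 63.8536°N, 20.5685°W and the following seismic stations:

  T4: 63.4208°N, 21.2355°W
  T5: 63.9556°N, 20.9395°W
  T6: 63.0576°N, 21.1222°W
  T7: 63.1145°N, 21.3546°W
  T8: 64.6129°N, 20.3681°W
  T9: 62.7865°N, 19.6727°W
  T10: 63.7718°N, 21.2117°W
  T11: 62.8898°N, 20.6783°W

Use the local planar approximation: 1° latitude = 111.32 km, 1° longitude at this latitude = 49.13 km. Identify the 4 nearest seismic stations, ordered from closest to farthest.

T5, T10, T4, T8

Distances from 63.8536°N, 20.5685°W:
T4: √((-0.4328·111.32)² + (-0.6670·49.13)²) = √(2321.244563 + 1073.853893) = 58.2675 km
T5: √((0.1020·111.32)² + (-0.3710·49.13)²) = √(128.927850 + 332.231913) = 21.4746 km
T6: √((-0.7960·111.32)² + (-0.5537·49.13)²) = √(7851.859699 + 740.018497) = 92.6924 km
T7: √((-0.7391·111.32)² + (-0.7861·49.13)²) = √(6769.440882 + 1491.588825) = 90.8902 km
T8: √((0.7593·111.32)² + (0.2004·49.13)²) = √(7144.522283 + 96.936863) = 85.0968 km
T9: √((-1.0671·111.32)² + (0.8958·49.13)²) = √(14110.962416 + 1936.937666) = 126.6803 km
T10: √((-0.0818·111.32)² + (-0.6432·49.13)²) = √(82.918799 + 998.586291) = 32.8862 km
T11: √((-0.9638·111.32)² + (-0.1098·49.13)²) = √(11511.190449 + 29.100350) = 107.4257 km
Sorted: T5 (21.4746 km) < T10 (32.8862 km) < T4 (58.2675 km) < T8 (85.0968 km) < T7 (90.8902 km) < T6 (92.6924 km) < …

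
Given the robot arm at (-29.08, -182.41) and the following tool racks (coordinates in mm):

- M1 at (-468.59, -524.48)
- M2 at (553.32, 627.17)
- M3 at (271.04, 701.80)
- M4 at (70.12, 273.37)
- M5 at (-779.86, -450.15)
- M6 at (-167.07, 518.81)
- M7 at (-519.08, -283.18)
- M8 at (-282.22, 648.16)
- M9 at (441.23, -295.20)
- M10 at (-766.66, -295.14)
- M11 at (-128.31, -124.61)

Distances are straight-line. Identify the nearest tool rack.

M11

Distances from (-29.08, -182.41):
M1: 556.94 mm
M2: 997.30 mm
M3: 933.76 mm
M4: 466.45 mm
M5: 797.09 mm
M6: 714.67 mm
M7: 500.25 mm
M8: 868.29 mm
M9: 483.65 mm
M10: 746.14 mm
M11: 114.84 mm
Minimum: M11 at 114.84 mm.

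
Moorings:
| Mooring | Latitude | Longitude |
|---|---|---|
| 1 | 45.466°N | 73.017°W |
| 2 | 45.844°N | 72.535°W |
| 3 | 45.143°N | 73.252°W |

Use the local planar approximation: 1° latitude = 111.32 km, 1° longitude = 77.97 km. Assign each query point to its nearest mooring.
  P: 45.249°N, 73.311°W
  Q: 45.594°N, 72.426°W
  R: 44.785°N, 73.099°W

P→3; Q→2; R→3

P at 45.249°N, 73.311°W:
  1: 33.302 km
  2: 89.710 km
  3: 12.665 km
  → nearest: 3 (12.665 km)
Q at 45.594°N, 72.426°W:
  1: 48.233 km
  2: 29.099 km
  3: 81.660 km
  → nearest: 2 (29.099 km)
R at 44.785°N, 73.099°W:
  1: 76.078 km
  2: 125.823 km
  3: 41.600 km
  → nearest: 3 (41.600 km)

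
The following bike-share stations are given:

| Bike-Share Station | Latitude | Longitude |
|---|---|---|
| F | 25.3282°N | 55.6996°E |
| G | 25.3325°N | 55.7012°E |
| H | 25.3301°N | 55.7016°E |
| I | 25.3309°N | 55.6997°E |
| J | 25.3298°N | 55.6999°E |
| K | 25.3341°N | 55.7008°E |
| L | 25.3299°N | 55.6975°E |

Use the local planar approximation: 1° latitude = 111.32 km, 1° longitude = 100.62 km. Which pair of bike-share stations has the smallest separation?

Pairwise distances:
F–G: √((0.0043·111.32)² + (0.0016·100.62)²) = √(0.229131 + 0.025918) = 0.5050 km
F–H: √((0.0019·111.32)² + (0.0020·100.62)²) = √(0.044736 + 0.040498) = 0.2919 km
F–I: √((0.0027·111.32)² + (0.0001·100.62)²) = √(0.090339 + 0.000101) = 0.3007 km
F–J: √((0.0016·111.32)² + (0.0003·100.62)²) = √(0.031724 + 0.000911) = 0.1807 km
F–K: √((0.0059·111.32)² + (0.0012·100.62)²) = √(0.431370 + 0.014579) = 0.6678 km
F–L: √((0.0017·111.32)² + (-0.0021·100.62)²) = √(0.035813 + 0.044649) = 0.2837 km
G–H: √((-0.0024·111.32)² + (0.0004·100.62)²) = √(0.071379 + 0.001620) = 0.2702 km
G–I: √((-0.0016·111.32)² + (-0.0015·100.62)²) = √(0.031724 + 0.022780) = 0.2335 km
G–J: √((-0.0027·111.32)² + (-0.0013·100.62)²) = √(0.090339 + 0.017110) = 0.3278 km
G–K: √((0.0016·111.32)² + (-0.0004·100.62)²) = √(0.031724 + 0.001620) = 0.1826 km
G–L: √((-0.0026·111.32)² + (-0.0037·100.62)²) = √(0.083771 + 0.138603) = 0.4716 km
H–I: √((0.0008·111.32)² + (-0.0019·100.62)²) = √(0.007931 + 0.036549) = 0.2109 km
H–J: √((-0.0003·111.32)² + (-0.0017·100.62)²) = √(0.001115 + 0.029259) = 0.1743 km
H–K: √((0.0040·111.32)² + (-0.0008·100.62)²) = √(0.198274 + 0.006480) = 0.4525 km
H–L: √((-0.0002·111.32)² + (-0.0041·100.62)²) = √(0.000496 + 0.170191) = 0.4131 km
I–J: √((-0.0011·111.32)² + (0.0002·100.62)²) = √(0.014994 + 0.000405) = 0.1241 km
I–K: √((0.0032·111.32)² + (0.0011·100.62)²) = √(0.126896 + 0.012251) = 0.3730 km
I–L: √((-0.0010·111.32)² + (-0.0022·100.62)²) = √(0.012392 + 0.049002) = 0.2478 km
J–K: √((0.0043·111.32)² + (0.0009·100.62)²) = √(0.229131 + 0.008201) = 0.4872 km
J–L: √((0.0001·111.32)² + (-0.0024·100.62)²) = √(0.000124 + 0.058316) = 0.2417 km
K–L: √((-0.0042·111.32)² + (-0.0033·100.62)²) = √(0.218597 + 0.110255) = 0.5735 km
Closest pair: I–J at 0.1241 km.

I and J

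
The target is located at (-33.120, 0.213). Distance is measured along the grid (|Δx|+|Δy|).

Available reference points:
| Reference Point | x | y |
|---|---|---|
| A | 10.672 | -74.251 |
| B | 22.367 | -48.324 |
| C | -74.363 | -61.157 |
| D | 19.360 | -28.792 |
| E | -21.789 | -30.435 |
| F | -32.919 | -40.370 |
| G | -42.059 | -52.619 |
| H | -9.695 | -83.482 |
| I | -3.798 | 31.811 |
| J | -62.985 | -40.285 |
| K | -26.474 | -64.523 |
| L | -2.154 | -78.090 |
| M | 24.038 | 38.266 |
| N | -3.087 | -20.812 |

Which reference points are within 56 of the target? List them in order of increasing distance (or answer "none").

Distances from (-33.120, 0.213):
A: |43.792| + |-74.464| = 43.792 + 74.464 = 118.256
B: |55.487| + |-48.537| = 55.487 + 48.537 = 104.024
C: |-41.243| + |-61.370| = 41.243 + 61.370 = 102.613
D: |52.480| + |-29.005| = 52.480 + 29.005 = 81.485
E: |11.331| + |-30.648| = 11.331 + 30.648 = 41.979
F: |0.201| + |-40.583| = 0.201 + 40.583 = 40.784
G: |-8.939| + |-52.832| = 8.939 + 52.832 = 61.771
H: |23.425| + |-83.695| = 23.425 + 83.695 = 107.120
I: |29.322| + |31.598| = 29.322 + 31.598 = 60.920
J: |-29.865| + |-40.498| = 29.865 + 40.498 = 70.363
K: |6.646| + |-64.736| = 6.646 + 64.736 = 71.382
L: |30.966| + |-78.303| = 30.966 + 78.303 = 109.269
M: |57.158| + |38.053| = 57.158 + 38.053 = 95.211
N: |30.033| + |-21.025| = 30.033 + 21.025 = 51.058
Threshold 56: F (40.784), E (41.979), N (51.058) are within range.

F, E, N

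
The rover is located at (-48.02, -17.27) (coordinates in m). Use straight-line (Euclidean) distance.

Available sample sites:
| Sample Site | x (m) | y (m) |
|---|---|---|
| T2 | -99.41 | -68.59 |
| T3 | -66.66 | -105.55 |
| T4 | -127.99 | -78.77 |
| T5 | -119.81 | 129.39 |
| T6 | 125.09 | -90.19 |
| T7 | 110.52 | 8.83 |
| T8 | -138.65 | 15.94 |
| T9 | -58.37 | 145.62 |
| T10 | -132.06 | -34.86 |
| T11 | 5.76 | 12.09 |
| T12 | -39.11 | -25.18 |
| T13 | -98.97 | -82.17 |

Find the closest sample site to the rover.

Distances from (-48.02, -17.27):
T2: √((-51.39)² + (-51.32)²) = √(2640.9321 + 2633.7424) = 72.63 m
T3: √((-18.64)² + (-88.28)²) = √(347.4496 + 7793.3584) = 90.23 m
T4: √((-79.97)² + (-61.50)²) = √(6395.2009 + 3782.2500) = 100.88 m
T5: √((-71.79)² + (146.66)²) = √(5153.8041 + 21509.1556) = 163.29 m
T6: √((173.11)² + (-72.92)²) = √(29967.0721 + 5317.3264) = 187.84 m
T7: √((158.54)² + (26.10)²) = √(25134.9316 + 681.2100) = 160.67 m
T8: √((-90.63)² + (33.21)²) = √(8213.7969 + 1102.9041) = 96.52 m
T9: √((-10.35)² + (162.89)²) = √(107.1225 + 26533.1521) = 163.22 m
T10: √((-84.04)² + (-17.59)²) = √(7062.7216 + 309.4081) = 85.86 m
T11: √((53.78)² + (29.36)²) = √(2892.2884 + 862.0096) = 61.27 m
T12: √((8.91)² + (-7.91)²) = √(79.3881 + 62.5681) = 11.91 m
T13: √((-50.95)² + (-64.90)²) = √(2595.9025 + 4212.0100) = 82.51 m
Minimum: T12 at 11.91 m.

T12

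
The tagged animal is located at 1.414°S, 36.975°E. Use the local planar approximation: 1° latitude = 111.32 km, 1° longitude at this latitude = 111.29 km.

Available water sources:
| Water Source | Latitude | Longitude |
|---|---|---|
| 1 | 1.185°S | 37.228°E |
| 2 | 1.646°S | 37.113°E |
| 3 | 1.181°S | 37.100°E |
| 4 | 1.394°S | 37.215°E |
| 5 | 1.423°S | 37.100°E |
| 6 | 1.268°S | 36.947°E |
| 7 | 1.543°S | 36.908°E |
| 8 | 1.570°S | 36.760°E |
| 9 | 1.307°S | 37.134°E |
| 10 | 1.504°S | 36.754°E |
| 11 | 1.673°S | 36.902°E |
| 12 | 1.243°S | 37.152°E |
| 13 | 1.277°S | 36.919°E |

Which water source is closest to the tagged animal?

Distances from 1.414°S, 36.975°E:
1: 37.982 km
2: 30.048 km
3: 29.433 km
4: 26.802 km
5: 13.947 km
6: 16.549 km
7: 16.181 km
8: 29.565 km
9: 21.331 km
10: 26.557 km
11: 29.955 km
12: 27.393 km
13: 16.475 km
Minimum: 5 at 13.947 km.

5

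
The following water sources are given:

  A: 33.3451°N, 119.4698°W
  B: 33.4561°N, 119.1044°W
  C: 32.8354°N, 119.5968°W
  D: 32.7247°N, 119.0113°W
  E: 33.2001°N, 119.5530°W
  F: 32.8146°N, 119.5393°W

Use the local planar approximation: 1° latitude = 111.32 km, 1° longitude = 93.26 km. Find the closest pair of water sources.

C and F

Pairwise distances:
C–F: 5.8410 km
A–E: 17.9095 km
A–B: 36.2483 km
C–E: 40.8034 km
E–F: 42.9329 km
D–F: 50.2480 km
B–E: 50.6203 km
C–D: 55.9770 km
A–C: 57.9628 km
A–F: 59.4099 km
D–E: 73.1632 km
A–D: 81.2286 km
B–D: 81.8811 km
B–F: 82.1259 km
B–C: 82.9642 km
Closest pair: C–F at 5.8410 km.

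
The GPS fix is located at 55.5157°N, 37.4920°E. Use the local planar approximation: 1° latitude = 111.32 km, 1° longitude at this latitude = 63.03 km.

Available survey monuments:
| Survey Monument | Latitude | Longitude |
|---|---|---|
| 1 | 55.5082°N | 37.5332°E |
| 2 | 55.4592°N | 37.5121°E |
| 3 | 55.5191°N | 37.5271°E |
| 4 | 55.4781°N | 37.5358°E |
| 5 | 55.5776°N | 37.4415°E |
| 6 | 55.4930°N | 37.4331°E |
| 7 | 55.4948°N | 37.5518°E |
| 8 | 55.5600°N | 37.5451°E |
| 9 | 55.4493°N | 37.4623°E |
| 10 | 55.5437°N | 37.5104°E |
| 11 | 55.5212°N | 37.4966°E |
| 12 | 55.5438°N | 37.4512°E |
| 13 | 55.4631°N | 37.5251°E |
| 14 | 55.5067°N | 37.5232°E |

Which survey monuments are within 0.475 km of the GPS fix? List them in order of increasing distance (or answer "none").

Distances from 55.5157°N, 37.4920°E:
1: √((-0.0075·111.32)² + (0.0412·63.03)²) = √(0.697058 + 6.743557) = 2.7277 km
2: √((-0.0565·111.32)² + (0.0201·63.03)²) = √(39.558817 + 1.605043) = 6.4159 km
3: √((0.0034·111.32)² + (0.0351·63.03)²) = √(0.143253 + 4.894506) = 2.2445 km
4: √((-0.0376·111.32)² + (0.0438·63.03)²) = √(17.519515 + 7.621542) = 5.0141 km
5: √((0.0619·111.32)² + (-0.0505·63.03)²) = √(47.481857 + 10.131584) = 7.5904 km
6: √((-0.0227·111.32)² + (-0.0589·63.03)²) = √(6.385547 + 13.782411) = 4.4909 km
7: √((-0.0209·111.32)² + (0.0598·63.03)²) = √(5.413012 + 14.206823) = 4.4294 km
8: √((0.0443·111.32)² + (0.0531·63.03)²) = √(24.319456 + 11.201693) = 5.9600 km
9: √((-0.0664·111.32)² + (-0.0297·63.03)²) = √(54.636460 + 3.504350) = 7.6250 km
10: √((0.0280·111.32)² + (0.0184·63.03)²) = √(9.715440 + 1.345025) = 3.3257 km
11: √((0.0055·111.32)² + (0.0046·63.03)²) = √(0.374862 + 0.084064) = 0.6774 km
12: √((0.0281·111.32)² + (-0.0408·63.03)²) = √(9.784960 + 6.613250) = 4.0495 km
13: √((-0.0526·111.32)² + (0.0331·63.03)²) = √(34.286084 + 4.352618) = 6.2160 km
14: √((-0.0090·111.32)² + (0.0312·63.03)²) = √(1.003764 + 3.867264) = 2.2070 km
Threshold 0.475 km: none within range.

none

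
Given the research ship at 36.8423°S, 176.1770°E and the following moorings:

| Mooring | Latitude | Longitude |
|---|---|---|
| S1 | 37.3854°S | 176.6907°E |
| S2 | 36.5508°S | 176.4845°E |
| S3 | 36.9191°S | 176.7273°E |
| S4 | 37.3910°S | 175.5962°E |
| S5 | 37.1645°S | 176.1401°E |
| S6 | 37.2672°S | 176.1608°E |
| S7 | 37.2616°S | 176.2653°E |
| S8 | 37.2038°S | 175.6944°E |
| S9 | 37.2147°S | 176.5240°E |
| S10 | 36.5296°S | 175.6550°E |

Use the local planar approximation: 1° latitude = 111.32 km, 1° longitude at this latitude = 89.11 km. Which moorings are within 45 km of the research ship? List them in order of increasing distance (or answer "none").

S5, S2

Distances from 36.8423°S, 176.1770°E:
S1: √((-0.5431·111.32)² + (0.5137·89.11)²) = √(3655.156705 + 2095.424507) = 75.8326 km
S2: √((0.2915·111.32)² + (0.3075·89.11)²) = √(1052.988222 + 750.832612) = 42.4714 km
S3: √((-0.0768·111.32)² + (0.5503·89.11)²) = √(73.091830 + 2404.650220) = 49.7769 km
S4: √((-0.5487·111.32)² + (-0.5808·89.11)²) = √(3730.923255 + 2678.589134) = 80.0594 km
S5: √((-0.3222·111.32)² + (-0.0369·89.11)²) = √(1286.463496 + 10.811990) = 36.0177 km
S6: √((-0.4249·111.32)² + (-0.0162·89.11)²) = √(2237.277513 + 2.083929) = 47.3219 km
S7: √((-0.4193·111.32)² + (0.0883·89.11)²) = √(2178.693412 + 61.911923) = 47.3350 km
S8: √((-0.3615·111.32)² + (-0.4826·89.11)²) = √(1619.433051 + 1849.385816) = 58.8967 km
S9: √((-0.3724·111.32)² + (0.3470·89.11)²) = √(1718.564118 + 956.118754) = 51.7173 km
S10: √((0.3127·111.32)² + (-0.5220·89.11)²) = √(1211.719670 + 2163.684298) = 58.0982 km
Threshold 45 km: S5 (36.0177 km), S2 (42.4714 km) are within range.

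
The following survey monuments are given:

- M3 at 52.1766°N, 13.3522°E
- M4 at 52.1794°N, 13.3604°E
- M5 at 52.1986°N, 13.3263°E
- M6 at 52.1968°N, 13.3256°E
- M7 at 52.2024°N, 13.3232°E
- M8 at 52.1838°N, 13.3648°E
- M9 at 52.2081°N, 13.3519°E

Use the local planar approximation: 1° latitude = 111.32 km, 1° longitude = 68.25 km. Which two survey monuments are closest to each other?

Pairwise distances:
M3–M4: √((0.0028·111.32)² + (0.0082·68.25)²) = √(0.097154 + 0.313208) = 0.6406 km
M3–M5: √((0.0220·111.32)² + (-0.0259·68.25)²) = √(5.997797 + 3.124675) = 3.0203 km
M3–M6: √((0.0202·111.32)² + (-0.0266·68.25)²) = √(5.056490 + 3.295859) = 2.8900 km
M3–M7: √((0.0258·111.32)² + (-0.0290·68.25)²) = √(8.248706 + 3.917431) = 3.4880 km
M3–M8: √((0.0072·111.32)² + (0.0126·68.25)²) = √(0.642409 + 0.739514) = 1.1756 km
M3–M9: √((0.0315·111.32)² + (-0.0003·68.25)²) = √(12.296103 + 0.000419) = 3.5066 km
M4–M5: √((0.0192·111.32)² + (-0.0341·68.25)²) = √(4.568239 + 5.416442) = 3.1599 km
M4–M6: √((0.0174·111.32)² + (-0.0348·68.25)²) = √(3.751845 + 5.641100) = 3.0648 km
M4–M7: √((0.0230·111.32)² + (-0.0372·68.25)²) = √(6.555443 + 6.446013) = 3.6058 km
M4–M8: √((0.0044·111.32)² + (0.0044·68.25)²) = √(0.239912 + 0.090180) = 0.5745 km
M4–M9: √((0.0287·111.32)² + (-0.0085·68.25)²) = √(10.207284 + 0.336545) = 3.2471 km
M5–M6: √((-0.0018·111.32)² + (-0.0007·68.25)²) = √(0.040151 + 0.002282) = 0.2060 km
M5–M7: √((0.0038·111.32)² + (-0.0031·68.25)²) = √(0.178943 + 0.044764) = 0.4730 km
M5–M8: √((-0.0148·111.32)² + (0.0385·68.25)²) = √(2.714375 + 6.904413) = 3.1014 km
M5–M9: √((0.0095·111.32)² + (0.0256·68.25)²) = √(1.118391 + 3.052708) = 2.0423 km
M6–M7: √((0.0056·111.32)² + (-0.0024·68.25)²) = √(0.388618 + 0.026830) = 0.6446 km
M6–M8: √((-0.0130·111.32)² + (0.0392·68.25)²) = √(2.094272 + 7.157765) = 3.0417 km
M6–M9: √((0.0113·111.32)² + (0.0263·68.25)²) = √(1.582353 + 3.221935) = 2.1919 km
M7–M8: √((-0.0186·111.32)² + (0.0416·68.25)²) = √(4.287186 + 8.061057) = 3.5140 km
M7–M9: √((0.0057·111.32)² + (0.0287·68.25)²) = √(0.402621 + 3.836800) = 2.0590 km
M8–M9: √((0.0243·111.32)² + (-0.0129·68.25)²) = √(7.317436 + 0.775148) = 2.8447 km
Closest pair: M5–M6 at 0.2060 km.

M5 and M6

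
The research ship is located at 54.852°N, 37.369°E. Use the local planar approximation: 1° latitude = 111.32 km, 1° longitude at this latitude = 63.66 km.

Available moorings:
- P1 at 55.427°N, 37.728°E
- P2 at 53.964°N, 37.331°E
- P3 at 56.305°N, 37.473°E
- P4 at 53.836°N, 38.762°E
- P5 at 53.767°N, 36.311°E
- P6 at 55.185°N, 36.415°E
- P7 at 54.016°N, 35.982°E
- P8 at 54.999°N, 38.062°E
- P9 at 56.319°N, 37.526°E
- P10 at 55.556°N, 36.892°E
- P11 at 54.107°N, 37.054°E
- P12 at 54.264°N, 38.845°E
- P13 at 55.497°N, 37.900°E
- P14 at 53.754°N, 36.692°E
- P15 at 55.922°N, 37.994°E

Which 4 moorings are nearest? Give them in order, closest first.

Distances from 54.852°N, 37.369°E:
P1: √((0.575·111.32)² + (0.359·63.66)²) = √(4097.15208 + 522.30257) = 67.967 km
P2: √((-0.888·111.32)² + (-0.038·63.66)²) = √(9771.74954 + 5.85195) = 98.882 km
P3: √((1.453·111.32)² + (0.104·63.66)²) = √(26162.40256 + 43.83287) = 161.883 km
P4: √((-1.016·111.32)² + (1.393·63.66)²) = √(12791.86335 + 7863.85508) = 143.721 km
P5: √((-1.085·111.32)² + (-1.058·63.66)²) = √(14588.33984 + 4536.32962) = 138.292 km
P6: √((0.333·111.32)² + (-0.954·63.66)²) = √(1374.15228 + 3688.33210) = 71.151 km
P7: √((-0.836·111.32)² + (-1.387·63.66)²) = √(8660.81875 + 7796.25778) = 128.285 km
P8: √((0.147·111.32)² + (0.693·63.66)²) = √(267.78181 + 1946.25498) = 47.054 km
P9: √((1.467·111.32)² + (0.157·63.66)²) = √(26668.99335 + 99.89243) = 163.612 km
P10: √((0.704·111.32)² + (-0.477·63.66)²) = √(6141.74405 + 922.08302) = 84.047 km
P11: √((-0.745·111.32)² + (-0.315·63.66)²) = √(6877.94884 + 402.11880) = 85.323 km
P12: √((-0.588·111.32)² + (1.476·63.66)²) = √(4284.50888 + 8828.88751) = 114.514 km
P13: √((0.645·111.32)² + (0.531·63.66)²) = √(5155.44104 + 1142.67391) = 79.361 km
P14: √((-1.098·111.32)² + (-0.677·63.66)²) = √(14940.01645 + 1857.42209) = 129.605 km
P15: √((1.070·111.32)² + (0.625·63.66)²) = √(14187.76383 + 1583.04516) = 125.582 km
Sorted: P8 (47.054 km) < P1 (67.967 km) < P6 (71.151 km) < P13 (79.361 km) < P10 (84.047 km) < P11 (85.323 km) < …

P8, P1, P6, P13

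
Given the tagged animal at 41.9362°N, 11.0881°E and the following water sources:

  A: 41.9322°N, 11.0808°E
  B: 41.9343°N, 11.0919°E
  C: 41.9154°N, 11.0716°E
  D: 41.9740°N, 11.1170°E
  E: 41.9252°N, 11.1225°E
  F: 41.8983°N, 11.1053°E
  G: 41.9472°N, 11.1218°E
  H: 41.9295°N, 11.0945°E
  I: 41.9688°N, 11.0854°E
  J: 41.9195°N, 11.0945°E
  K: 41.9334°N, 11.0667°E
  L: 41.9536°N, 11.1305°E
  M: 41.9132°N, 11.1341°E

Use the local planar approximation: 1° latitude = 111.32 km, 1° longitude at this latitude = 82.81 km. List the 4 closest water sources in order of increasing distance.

B, A, H, K

Distances from 41.9362°N, 11.0881°E:
A: √((-0.0040·111.32)² + (-0.0073·82.81)²) = √(0.198274 + 0.365436) = 0.7508 km
B: √((-0.0019·111.32)² + (0.0038·82.81)²) = √(0.044736 + 0.099022) = 0.3792 km
C: √((-0.0208·111.32)² + (-0.0165·82.81)²) = √(5.361336 + 1.866953) = 2.6885 km
D: √((0.0378·111.32)² + (0.0289·82.81)²) = √(17.706389 + 5.727449) = 4.8409 km
E: √((-0.0110·111.32)² + (0.0344·82.81)²) = √(1.499449 + 8.114887) = 3.1007 km
F: √((-0.0379·111.32)² + (0.0172·82.81)²) = √(17.800197 + 2.028722) = 4.4530 km
G: √((0.0110·111.32)² + (0.0337·82.81)²) = √(1.499449 + 7.787990) = 3.0475 km
H: √((-0.0067·111.32)² + (0.0064·82.81)²) = √(0.556283 + 0.280883) = 0.9150 km
I: √((0.0326·111.32)² + (-0.0027·82.81)²) = √(13.169873 + 0.049991) = 3.6359 km
J: √((-0.0167·111.32)² + (0.0064·82.81)²) = √(3.456045 + 0.280883) = 1.9331 km
K: √((-0.0028·111.32)² + (-0.0214·82.81)²) = √(0.097154 + 3.140459) = 1.7993 km
L: √((0.0174·111.32)² + (0.0424·82.81)²) = √(3.751845 + 12.328132) = 4.0100 km
M: √((-0.0230·111.32)² + (0.0460·82.81)²) = √(6.555443 + 14.510462) = 4.5898 km
Sorted: B (0.3792 km) < A (0.7508 km) < H (0.9150 km) < K (1.7993 km) < J (1.9331 km) < C (2.6885 km) < …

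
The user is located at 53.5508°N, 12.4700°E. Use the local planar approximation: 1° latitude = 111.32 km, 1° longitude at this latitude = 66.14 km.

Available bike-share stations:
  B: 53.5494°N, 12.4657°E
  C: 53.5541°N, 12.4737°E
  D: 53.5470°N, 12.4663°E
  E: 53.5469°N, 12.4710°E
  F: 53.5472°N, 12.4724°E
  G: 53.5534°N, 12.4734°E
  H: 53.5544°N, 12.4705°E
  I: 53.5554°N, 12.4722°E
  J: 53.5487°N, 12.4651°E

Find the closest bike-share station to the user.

Distances from 53.5508°N, 12.4700°E:
B: √((-0.0014·111.32)² + (-0.0043·66.14)²) = √(0.024289 + 0.080884) = 0.3243 km
C: √((0.0033·111.32)² + (0.0037·66.14)²) = √(0.134950 + 0.059887) = 0.4414 km
D: √((-0.0038·111.32)² + (-0.0037·66.14)²) = √(0.178943 + 0.059887) = 0.4887 km
E: √((-0.0039·111.32)² + (0.0010·66.14)²) = √(0.188484 + 0.004374) = 0.4392 km
F: √((-0.0036·111.32)² + (0.0024·66.14)²) = √(0.160602 + 0.025197) = 0.4310 km
G: √((0.0026·111.32)² + (0.0034·66.14)²) = √(0.083771 + 0.050569) = 0.3665 km
H: √((0.0036·111.32)² + (0.0005·66.14)²) = √(0.160602 + 0.001094) = 0.4021 km
I: √((0.0046·111.32)² + (0.0022·66.14)²) = √(0.262218 + 0.021173) = 0.5323 km
J: √((-0.0021·111.32)² + (-0.0049·66.14)²) = √(0.054649 + 0.105032) = 0.3996 km
Minimum: B at 0.3243 km.

B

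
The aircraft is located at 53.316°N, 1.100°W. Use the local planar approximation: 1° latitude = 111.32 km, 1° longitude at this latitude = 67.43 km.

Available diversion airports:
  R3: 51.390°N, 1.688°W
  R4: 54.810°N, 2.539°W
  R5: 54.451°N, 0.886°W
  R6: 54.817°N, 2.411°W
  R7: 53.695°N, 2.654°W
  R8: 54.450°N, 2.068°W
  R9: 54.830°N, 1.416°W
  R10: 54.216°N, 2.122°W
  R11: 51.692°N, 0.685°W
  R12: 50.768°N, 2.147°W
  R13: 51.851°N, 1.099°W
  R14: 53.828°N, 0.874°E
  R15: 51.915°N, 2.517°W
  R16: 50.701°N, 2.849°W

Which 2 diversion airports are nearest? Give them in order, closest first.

R7, R10

Distances from 53.316°N, 1.100°W:
R3: 218.038 km
R4: 192.548 km
R5: 127.170 km
R6: 189.035 km
R7: 112.961 km
R8: 142.113 km
R9: 169.880 km
R10: 121.601 km
R11: 182.937 km
R12: 292.297 km
R13: 163.084 km
R14: 144.796 km
R15: 182.901 km
R16: 314.084 km
Sorted: R7 (112.961 km) < R10 (121.601 km) < R5 (127.170 km) < R8 (142.113 km) < …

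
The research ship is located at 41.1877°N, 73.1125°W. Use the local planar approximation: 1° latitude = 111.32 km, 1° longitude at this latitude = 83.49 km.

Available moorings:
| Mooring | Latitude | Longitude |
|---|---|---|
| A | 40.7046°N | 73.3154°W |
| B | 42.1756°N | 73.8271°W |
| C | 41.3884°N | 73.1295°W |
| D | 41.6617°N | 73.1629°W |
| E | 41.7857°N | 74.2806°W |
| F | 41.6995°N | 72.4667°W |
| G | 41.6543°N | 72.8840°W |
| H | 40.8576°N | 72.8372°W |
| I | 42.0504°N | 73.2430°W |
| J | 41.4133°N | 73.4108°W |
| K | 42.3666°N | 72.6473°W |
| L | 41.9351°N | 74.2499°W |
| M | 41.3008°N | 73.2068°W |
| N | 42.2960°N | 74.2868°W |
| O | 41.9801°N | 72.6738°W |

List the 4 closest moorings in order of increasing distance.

Distances from 41.1877°N, 73.1125°W:
A: √((-0.4831·111.32)² + (-0.2029·83.49)²) = √(2892.147713 + 286.967699) = 56.3836 km
B: √((0.9879·111.32)² + (-0.7146·83.49)²) = √(12094.066887 + 3559.548755) = 125.1144 km
C: √((0.2007·111.32)² + (-0.0170·83.49)²) = √(499.161568 + 2.014498) = 22.3870 km
D: √((0.4740·111.32)² + (-0.0504·83.49)²) = √(2784.216986 + 17.706389) = 52.9332 km
E: √((0.5980·111.32)² + (-1.1681·83.49)²) = √(4431.479691 + 9511.061064) = 118.0785 km
F: √((0.5118·111.32)² + (0.6458·83.49)²) = √(3245.988362 + 2907.133686) = 78.4418 km
G: √((0.4666·111.32)² + (0.2285·83.49)²) = √(2697.962222 + 363.949671) = 55.3345 km
H: √((-0.3301·111.32)² + (0.2753·83.49)²) = √(1350.322313 + 528.300893) = 43.3431 km
I: √((0.8627·111.32)² + (-0.1305·83.49)²) = √(9222.867967 + 118.710722) = 96.6518 km
J: √((0.2256·111.32)² + (-0.2983·83.49)²) = √(630.702549 + 620.262362) = 35.3690 km
K: √((1.1789·111.32)² + (0.4652·83.49)²) = √(17222.664071 + 1508.510489) = 136.8619 km
L: √((0.7474·111.32)² + (-1.1374·83.49)²) = √(6922.334516 + 9017.691420) = 126.2538 km
M: √((0.1131·111.32)² + (-0.0943·83.49)²) = √(158.515453 + 61.985814) = 14.8493 km
N: √((1.1083·111.32)² + (-1.1743·83.49)²) = √(15221.626519 + 9612.293962) = 157.5878 km
O: √((0.7924·111.32)² + (0.4387·83.49)²) = √(7780.998455 + 1341.541744) = 95.5120 km
Sorted: M (14.8493 km) < C (22.3870 km) < J (35.3690 km) < H (43.3431 km) < D (52.9332 km) < G (55.3345 km) < …

M, C, J, H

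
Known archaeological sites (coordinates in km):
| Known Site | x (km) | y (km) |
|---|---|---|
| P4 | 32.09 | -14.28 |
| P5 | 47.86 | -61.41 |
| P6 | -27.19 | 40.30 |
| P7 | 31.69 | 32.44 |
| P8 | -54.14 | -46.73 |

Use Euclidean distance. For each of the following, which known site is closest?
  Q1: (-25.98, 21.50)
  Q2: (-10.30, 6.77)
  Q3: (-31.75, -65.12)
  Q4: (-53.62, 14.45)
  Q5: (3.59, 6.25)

Q1 at (-25.98, 21.50):
  P4: √((58.07)² + (-35.78)²) = √(3372.1249 + 1280.2084) = 68.21 km
  P5: √((73.84)² + (-82.91)²) = √(5452.3456 + 6874.0681) = 111.02 km
  P6: √((-1.21)² + (18.80)²) = √(1.4641 + 353.4400) = 18.84 km
  P7: √((57.67)² + (10.94)²) = √(3325.8289 + 119.6836) = 58.70 km
  P8: √((-28.16)² + (-68.23)²) = √(792.9856 + 4655.3329) = 73.81 km
  → nearest: P6 (18.84 km)
Q2 at (-10.30, 6.77):
  P4: √((42.39)² + (-21.05)²) = √(1796.9121 + 443.1025) = 47.33 km
  P5: √((58.16)² + (-68.18)²) = √(3382.5856 + 4648.5124) = 89.62 km
  P6: √((-16.89)² + (33.53)²) = √(285.2721 + 1124.2609) = 37.54 km
  P7: √((41.99)² + (25.67)²) = √(1763.1601 + 658.9489) = 49.21 km
  P8: √((-43.84)² + (-53.50)²) = √(1921.9456 + 2862.2500) = 69.17 km
  → nearest: P6 (37.54 km)
Q3 at (-31.75, -65.12):
  P4: √((63.84)² + (50.84)²) = √(4075.5456 + 2584.7056) = 81.61 km
  P5: √((79.61)² + (3.71)²) = √(6337.7521 + 13.7641) = 79.70 km
  P6: √((4.56)² + (105.42)²) = √(20.7936 + 11113.3764) = 105.52 km
  P7: √((63.44)² + (97.56)²) = √(4024.6336 + 9517.9536) = 116.37 km
  P8: √((-22.39)² + (18.39)²) = √(501.3121 + 338.1921) = 28.97 km
  → nearest: P8 (28.97 km)
Q4 at (-53.62, 14.45):
  P4: √((85.71)² + (-28.73)²) = √(7346.2041 + 825.4129) = 90.40 km
  P5: √((101.48)² + (-75.86)²) = √(10298.1904 + 5754.7396) = 126.70 km
  P6: √((26.43)² + (25.85)²) = √(698.5449 + 668.2225) = 36.97 km
  P7: √((85.31)² + (17.99)²) = √(7277.7961 + 323.6401) = 87.19 km
  P8: √((-0.52)² + (-61.18)²) = √(0.2704 + 3742.9924) = 61.18 km
  → nearest: P6 (36.97 km)
Q5 at (3.59, 6.25):
  P4: √((28.50)² + (-20.53)²) = √(812.2500 + 421.4809) = 35.12 km
  P5: √((44.27)² + (-67.66)²) = √(1959.8329 + 4577.8756) = 80.86 km
  P6: √((-30.78)² + (34.05)²) = √(947.4084 + 1159.4025) = 45.90 km
  P7: √((28.10)² + (26.19)²) = √(789.6100 + 685.9161) = 38.41 km
  P8: √((-57.73)² + (-52.98)²) = √(3332.7529 + 2806.8804) = 78.36 km
  → nearest: P4 (35.12 km)

Q1→P6; Q2→P6; Q3→P8; Q4→P6; Q5→P4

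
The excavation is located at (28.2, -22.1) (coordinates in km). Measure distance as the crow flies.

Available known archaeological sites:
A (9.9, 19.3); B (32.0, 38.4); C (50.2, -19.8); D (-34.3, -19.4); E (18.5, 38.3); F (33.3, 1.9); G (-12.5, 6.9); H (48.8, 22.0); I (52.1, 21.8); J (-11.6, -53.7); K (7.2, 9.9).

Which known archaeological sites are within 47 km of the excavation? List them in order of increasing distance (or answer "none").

Distances from (28.2, -22.1):
A: √((-18.3)² + (41.4)²) = √(334.8900 + 1713.9600) = 45.26 km
B: √((3.8)² + (60.5)²) = √(14.4400 + 3660.2500) = 60.62 km
C: √((22.0)² + (2.3)²) = √(484.0000 + 5.2900) = 22.12 km
D: √((-62.5)² + (2.7)²) = √(3906.2500 + 7.2900) = 62.56 km
E: √((-9.7)² + (60.4)²) = √(94.0900 + 3648.1600) = 61.17 km
F: √((5.1)² + (24.0)²) = √(26.0100 + 576.0000) = 24.54 km
G: √((-40.7)² + (29.0)²) = √(1656.4900 + 841.0000) = 49.97 km
H: √((20.6)² + (44.1)²) = √(424.3600 + 1944.8100) = 48.67 km
I: √((23.9)² + (43.9)²) = √(571.2100 + 1927.2100) = 49.98 km
J: √((-39.8)² + (-31.6)²) = √(1584.0400 + 998.5600) = 50.82 km
K: √((-21.0)² + (32.0)²) = √(441.0000 + 1024.0000) = 38.28 km
Threshold 47 km: C (22.12 km), F (24.54 km), K (38.28 km), A (45.26 km) are within range.

C, F, K, A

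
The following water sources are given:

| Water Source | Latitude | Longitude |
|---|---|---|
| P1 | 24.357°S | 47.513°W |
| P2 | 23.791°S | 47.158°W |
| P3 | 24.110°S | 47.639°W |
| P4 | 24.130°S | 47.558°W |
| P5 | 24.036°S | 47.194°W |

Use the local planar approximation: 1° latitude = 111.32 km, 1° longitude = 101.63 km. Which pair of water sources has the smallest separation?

Pairwise distances:
P3–P4: 8.528 km
P1–P4: 25.680 km
P2–P5: 27.518 km
P1–P3: 30.332 km
P4–P5: 38.445 km
P3–P5: 45.969 km
P1–P5: 48.249 km
P2–P4: 55.468 km
P2–P3: 60.421 km
P1–P2: 72.606 km
Closest pair: P3–P4 at 8.528 km.

P3 and P4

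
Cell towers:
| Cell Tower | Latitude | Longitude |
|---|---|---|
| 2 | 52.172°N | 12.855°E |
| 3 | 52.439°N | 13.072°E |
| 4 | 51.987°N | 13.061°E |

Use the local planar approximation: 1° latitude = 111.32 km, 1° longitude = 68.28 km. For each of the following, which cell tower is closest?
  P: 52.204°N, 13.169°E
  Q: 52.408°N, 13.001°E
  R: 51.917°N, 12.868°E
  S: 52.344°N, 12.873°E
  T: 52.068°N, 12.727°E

P at 52.204°N, 13.169°E:
  2: √((-0.032·111.32)² + (-0.314·68.28)²) = √(12.68955 + 459.67017) = 21.734 km
  3: √((0.235·111.32)² + (-0.097·68.28)²) = √(684.35606 + 43.86625) = 26.986 km
  4: √((-0.217·111.32)² + (-0.108·68.28)²) = √(583.53359 + 54.37942) = 25.257 km
  → nearest: 2 (21.734 km)
Q at 52.408°N, 13.001°E:
  2: √((-0.236·111.32)² + (-0.146·68.28)²) = √(690.19276 + 99.37857) = 28.099 km
  3: √((0.031·111.32)² + (0.071·68.28)²) = √(11.90885 + 23.50194) = 5.951 km
  4: √((-0.421·111.32)² + (0.060·68.28)²) = √(2196.39571 + 16.78377) = 47.044 km
  → nearest: 3 (5.951 km)
R at 51.917°N, 12.868°E:
  2: √((0.255·111.32)² + (-0.013·68.28)²) = √(805.79906 + 0.78790) = 28.400 km
  3: √((0.522·111.32)² + (0.204·68.28)²) = √(3376.66053 + 194.02038) = 59.755 km
  4: √((0.070·111.32)² + (0.193·68.28)²) = √(60.72150 + 173.66074) = 15.310 km
  → nearest: 4 (15.310 km)
S at 52.344°N, 12.873°E:
  2: √((-0.172·111.32)² + (-0.018·68.28)²) = √(366.60914 + 1.51054) = 19.186 km
  3: √((0.095·111.32)² + (0.199·68.28)²) = √(111.83909 + 184.62613) = 17.218 km
  4: √((-0.357·111.32)² + (0.188·68.28)²) = √(1579.36616 + 164.77933) = 41.763 km
  → nearest: 3 (17.218 km)
T at 52.068°N, 12.727°E:
  2: √((0.104·111.32)² + (0.128·68.28)²) = √(134.03341 + 76.38480) = 14.506 km
  3: √((0.371·111.32)² + (0.345·68.28)²) = √(1705.66687 + 554.91340) = 47.546 km
  4: √((-0.081·111.32)² + (0.334·68.28)²) = √(81.30485 + 520.09174) = 24.523 km
  → nearest: 2 (14.506 km)

P→2; Q→3; R→4; S→3; T→2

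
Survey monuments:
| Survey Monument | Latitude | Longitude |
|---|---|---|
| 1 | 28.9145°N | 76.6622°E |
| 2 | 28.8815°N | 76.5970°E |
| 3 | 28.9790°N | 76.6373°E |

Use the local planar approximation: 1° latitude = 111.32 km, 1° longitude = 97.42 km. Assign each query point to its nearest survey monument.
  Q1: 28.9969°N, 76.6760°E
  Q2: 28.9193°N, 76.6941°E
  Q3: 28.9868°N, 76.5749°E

Q1→3; Q2→1; Q3→3

Q1 at 28.9969°N, 76.6760°E:
  1: 9.2708 km
  2: 14.9753 km
  3: 4.2643 km
  → nearest: 3 (4.2643 km)
Q2 at 28.9193°N, 76.6941°E:
  1: 3.1533 km
  2: 10.3532 km
  3: 8.6479 km
  → nearest: 1 (3.1533 km)
Q3 at 28.9868°N, 76.5749°E:
  1: 11.7093 km
  2: 11.9181 km
  3: 6.1407 km
  → nearest: 3 (6.1407 km)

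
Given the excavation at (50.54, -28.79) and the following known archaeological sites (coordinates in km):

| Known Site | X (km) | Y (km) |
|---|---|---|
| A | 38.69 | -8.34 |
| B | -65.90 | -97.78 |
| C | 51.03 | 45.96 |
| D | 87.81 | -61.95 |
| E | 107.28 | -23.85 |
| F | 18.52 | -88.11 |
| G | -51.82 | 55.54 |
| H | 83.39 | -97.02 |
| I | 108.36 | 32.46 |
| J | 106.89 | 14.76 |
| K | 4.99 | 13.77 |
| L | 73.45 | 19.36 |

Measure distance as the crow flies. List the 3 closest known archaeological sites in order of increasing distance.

A, D, L

Distances from (50.54, -28.79):
A: 23.64 km
B: 135.34 km
C: 74.75 km
D: 49.89 km
E: 56.95 km
F: 67.41 km
G: 132.62 km
H: 75.73 km
I: 84.23 km
J: 71.22 km
K: 62.34 km
L: 53.32 km
Sorted: A (23.64 km) < D (49.89 km) < L (53.32 km) < E (56.95 km) < K (62.34 km) < …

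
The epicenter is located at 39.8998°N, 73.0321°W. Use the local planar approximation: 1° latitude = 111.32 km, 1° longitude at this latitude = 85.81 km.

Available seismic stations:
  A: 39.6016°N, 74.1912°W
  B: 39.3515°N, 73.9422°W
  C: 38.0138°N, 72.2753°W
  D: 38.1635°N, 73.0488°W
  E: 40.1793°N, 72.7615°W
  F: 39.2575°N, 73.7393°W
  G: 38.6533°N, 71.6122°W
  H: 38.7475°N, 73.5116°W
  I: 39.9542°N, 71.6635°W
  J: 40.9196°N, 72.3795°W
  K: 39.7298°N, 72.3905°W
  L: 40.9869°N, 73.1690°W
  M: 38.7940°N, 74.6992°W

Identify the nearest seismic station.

E

Distances from 39.8998°N, 73.0321°W:
A: √((-0.2982·111.32)² + (-1.1591·85.81)²) = √(1101.949453 + 9892.763245) = 104.8557 km
B: √((-0.5483·111.32)² + (-0.9101·85.81)²) = √(3725.485583 + 6098.935391) = 99.1182 km
C: √((-1.8860·111.32)² + (0.7568·85.81)²) = √(44078.800948 + 4217.334520) = 219.7638 km
D: √((-1.7363·111.32)² + (-0.0167·85.81)²) = √(37359.058753 + 2.053566) = 193.2902 km
E: √((0.2795·111.32)² + (0.2706·85.81)²) = √(968.077262 + 539.177038) = 38.8234 km
F: √((-0.6423·111.32)² + (-0.7072·85.81)²) = √(5112.369549 + 3682.648835) = 93.7818 km
G: √((-1.2465·111.32)² + (1.4199·85.81)²) = √(19254.443058 + 14845.380121) = 184.6614 km
H: √((-1.1523·111.32)² + (-0.4795·85.81)²) = √(16454.228312 + 1692.984675) = 134.7116 km
I: √((0.0544·111.32)² + (1.3686·85.81)²) = √(36.672811 + 13792.051662) = 117.5956 km
J: √((1.0198·111.32)² + (0.6526·85.81)²) = √(12887.729455 + 3135.955872) = 126.5847 km
K: √((-0.1700·111.32)² + (0.6416·85.81)²) = √(358.132915 + 3031.129662) = 58.2174 km
L: √((1.0871·111.32)² + (-0.1369·85.81)²) = √(14644.865479 + 138.001148) = 121.5848 km
M: √((-1.1058·111.32)² + (-1.6671·85.81)²) = √(15153.032913 + 20464.404286) = 188.7258 km
Minimum: E at 38.8234 km.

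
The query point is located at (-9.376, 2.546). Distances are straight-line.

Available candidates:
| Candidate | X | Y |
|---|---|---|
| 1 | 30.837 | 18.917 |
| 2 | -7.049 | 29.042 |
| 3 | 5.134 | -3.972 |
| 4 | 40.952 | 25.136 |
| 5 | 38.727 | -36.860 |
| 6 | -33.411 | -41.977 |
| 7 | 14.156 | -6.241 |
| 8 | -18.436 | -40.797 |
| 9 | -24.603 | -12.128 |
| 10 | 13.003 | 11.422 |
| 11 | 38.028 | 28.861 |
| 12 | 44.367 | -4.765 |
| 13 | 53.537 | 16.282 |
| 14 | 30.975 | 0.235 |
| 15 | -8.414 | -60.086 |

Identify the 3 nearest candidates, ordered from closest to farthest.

Distances from (-9.376, 2.546):
1: √((40.213)² + (16.371)²) = √(1617.08537 + 268.00964) = 43.418
2: √((2.327)² + (26.496)²) = √(5.41493 + 702.03802) = 26.598
3: √((14.510)² + (-6.518)²) = √(210.54010 + 42.48432) = 15.907
4: √((50.328)² + (22.590)²) = √(2532.90758 + 510.30810) = 55.165
5: √((48.103)² + (-39.406)²) = √(2313.89861 + 1552.83284) = 62.183
6: √((-24.035)² + (-44.523)²) = √(577.68123 + 1982.29753) = 50.596
7: √((23.532)² + (-8.787)²) = √(553.75502 + 77.21137) = 25.119
8: √((-9.060)² + (-43.343)²) = √(82.08360 + 1878.61565) = 44.280
9: √((-15.227)² + (-14.674)²) = √(231.86153 + 215.32628) = 21.147
10: √((22.379)² + (8.876)²) = √(500.81964 + 78.78338) = 24.075
11: √((47.404)² + (26.315)²) = √(2247.13922 + 692.47923) = 54.218
12: √((53.743)² + (-7.311)²) = √(2888.31005 + 53.45072) = 54.238
13: √((62.913)² + (13.736)²) = √(3958.04557 + 188.67770) = 64.395
14: √((40.351)² + (-2.311)²) = √(1628.20320 + 5.34072) = 40.417
15: √((0.962)² + (-62.632)²) = √(0.92544 + 3922.76742) = 62.639
Sorted: 3 (15.907) < 9 (21.147) < 10 (24.075) < 7 (25.119) < 2 (26.598) < …

3, 9, 10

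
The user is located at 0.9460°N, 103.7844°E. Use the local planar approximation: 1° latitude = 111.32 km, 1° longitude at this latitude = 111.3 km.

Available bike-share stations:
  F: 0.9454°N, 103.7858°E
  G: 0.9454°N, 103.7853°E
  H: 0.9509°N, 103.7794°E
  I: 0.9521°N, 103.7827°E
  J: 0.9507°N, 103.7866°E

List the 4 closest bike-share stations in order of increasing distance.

G, F, J, I

Distances from 0.9460°N, 103.7844°E:
F: 0.1695 km
G: 0.1204 km
H: 0.7792 km
I: 0.7049 km
J: 0.5777 km
Sorted: G (0.1204 km) < F (0.1695 km) < J (0.5777 km) < I (0.7049 km) < H (0.7792 km)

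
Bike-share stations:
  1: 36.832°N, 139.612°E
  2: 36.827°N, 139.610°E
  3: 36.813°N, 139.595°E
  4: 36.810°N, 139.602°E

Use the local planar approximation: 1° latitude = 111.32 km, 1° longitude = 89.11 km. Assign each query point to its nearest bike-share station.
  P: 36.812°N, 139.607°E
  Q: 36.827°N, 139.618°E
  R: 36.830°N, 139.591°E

P at 36.812°N, 139.607°E:
  1: 2.271 km
  2: 1.691 km
  3: 1.075 km
  4: 0.498 km
  → nearest: 4 (0.498 km)
Q at 36.827°N, 139.618°E:
  1: 0.772 km
  2: 0.713 km
  3: 2.575 km
  4: 2.369 km
  → nearest: 2 (0.713 km)
R at 36.830°N, 139.591°E:
  1: 1.885 km
  2: 1.726 km
  3: 1.926 km
  4: 2.433 km
  → nearest: 2 (1.726 km)

P→4; Q→2; R→2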